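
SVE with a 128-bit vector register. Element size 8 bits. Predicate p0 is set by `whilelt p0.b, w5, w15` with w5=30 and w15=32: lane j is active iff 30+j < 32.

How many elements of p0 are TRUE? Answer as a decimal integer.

128-bit reg / 8-bit elem → 16 lanes
whilelt: lane j active iff 30+j < 32 → j < 2 → 2 active

vl = 2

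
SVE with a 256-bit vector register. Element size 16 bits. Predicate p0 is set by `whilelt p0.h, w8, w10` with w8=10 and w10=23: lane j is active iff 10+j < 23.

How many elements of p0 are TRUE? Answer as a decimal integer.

vl = 13

register lanes = 256/16 = 16
p0[j] = (10+j < 23); true for j=0..12 → 13 lanes set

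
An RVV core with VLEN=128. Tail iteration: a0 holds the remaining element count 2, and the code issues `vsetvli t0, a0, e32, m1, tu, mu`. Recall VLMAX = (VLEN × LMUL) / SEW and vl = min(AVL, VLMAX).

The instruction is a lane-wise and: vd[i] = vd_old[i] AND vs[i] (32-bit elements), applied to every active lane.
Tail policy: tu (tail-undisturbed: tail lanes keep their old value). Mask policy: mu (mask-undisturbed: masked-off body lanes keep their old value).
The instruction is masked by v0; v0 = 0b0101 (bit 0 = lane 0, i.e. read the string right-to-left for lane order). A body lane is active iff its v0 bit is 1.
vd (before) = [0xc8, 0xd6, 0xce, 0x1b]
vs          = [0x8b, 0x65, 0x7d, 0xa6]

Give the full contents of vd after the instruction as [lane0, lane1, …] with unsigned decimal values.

VLMAX = (128 × 1) / 32 = 4 lanes
AVL=2 ≤ VLMAX=4, so vl = 2
lane  0: and(0xc8,0x8b) ⇒ 0x88
lane  1: mask-off/keep ⇒ 0xd6
lane  2: tail/keep ⇒ 0xce
lane  3: tail/keep ⇒ 0x1b

vd = [136, 214, 206, 27]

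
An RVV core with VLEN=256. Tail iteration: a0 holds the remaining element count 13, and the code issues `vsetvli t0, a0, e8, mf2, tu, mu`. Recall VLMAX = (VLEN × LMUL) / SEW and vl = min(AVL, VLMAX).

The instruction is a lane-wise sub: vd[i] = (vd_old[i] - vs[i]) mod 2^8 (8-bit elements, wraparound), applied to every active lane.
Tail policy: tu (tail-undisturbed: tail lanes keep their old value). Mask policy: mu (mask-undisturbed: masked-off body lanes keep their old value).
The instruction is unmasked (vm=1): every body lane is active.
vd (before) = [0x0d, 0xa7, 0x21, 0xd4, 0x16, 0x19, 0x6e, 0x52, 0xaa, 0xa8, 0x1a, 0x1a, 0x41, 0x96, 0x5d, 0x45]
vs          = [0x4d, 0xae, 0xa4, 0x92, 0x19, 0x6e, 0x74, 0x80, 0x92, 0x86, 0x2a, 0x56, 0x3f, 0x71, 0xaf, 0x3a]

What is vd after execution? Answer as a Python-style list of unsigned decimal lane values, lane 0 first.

vd = [192, 249, 125, 66, 253, 171, 250, 210, 24, 34, 240, 196, 2, 150, 93, 69]

VLMAX = (256 × 1/2) / 8 = 16 lanes
vl ← min(13, 16) = 13
  i=0: sub(0x0d,0x4d) → 192
  i=1: sub(0xa7,0xae) → 249
  i=2: sub(0x21,0xa4) → 125
  i=3: sub(0xd4,0x92) → 66
  i=4: sub(0x16,0x19) → 253
  i=5: sub(0x19,0x6e) → 171
  i=6: sub(0x6e,0x74) → 250
  i=7: sub(0x52,0x80) → 210
  i=8: sub(0xaa,0x92) → 24
  i=9: sub(0xa8,0x86) → 34
  i=10: sub(0x1a,0x2a) → 240
  i=11: sub(0x1a,0x56) → 196
  i=12: sub(0x41,0x3f) → 2
  i=13: tail/keep → 150
  i=14: tail/keep → 93
  i=15: tail/keep → 69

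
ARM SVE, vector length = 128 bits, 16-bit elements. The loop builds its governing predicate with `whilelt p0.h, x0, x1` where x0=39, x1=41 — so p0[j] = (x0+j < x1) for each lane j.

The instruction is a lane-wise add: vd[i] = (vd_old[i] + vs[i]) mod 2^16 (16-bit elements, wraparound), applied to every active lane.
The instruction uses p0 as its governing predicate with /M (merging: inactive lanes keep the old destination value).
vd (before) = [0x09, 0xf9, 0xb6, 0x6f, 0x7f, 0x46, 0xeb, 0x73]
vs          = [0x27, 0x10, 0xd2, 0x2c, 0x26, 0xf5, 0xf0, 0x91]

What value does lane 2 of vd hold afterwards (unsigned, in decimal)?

vd[2] = 182

register lanes = 128/16 = 8
whilelt: lane j active iff 39+j < 41 → j < 2 → 2 active
vd[0] add(0x09,0x27) -> 0x30
vd[1] add(0xf9,0x10) -> 0x109
vd[2] tail/keep -> 0xb6
vd[3] tail/keep -> 0x6f
vd[4] tail/keep -> 0x7f
vd[5] tail/keep -> 0x46
vd[6] tail/keep -> 0xeb
vd[7] tail/keep -> 0x73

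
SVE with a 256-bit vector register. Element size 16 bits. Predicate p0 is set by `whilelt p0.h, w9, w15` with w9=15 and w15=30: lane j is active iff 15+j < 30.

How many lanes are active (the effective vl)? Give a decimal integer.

vl = 15

256-bit reg / 16-bit elem → 16 lanes
whilelt: lane j active iff 15+j < 30 → j < 15 → 15 active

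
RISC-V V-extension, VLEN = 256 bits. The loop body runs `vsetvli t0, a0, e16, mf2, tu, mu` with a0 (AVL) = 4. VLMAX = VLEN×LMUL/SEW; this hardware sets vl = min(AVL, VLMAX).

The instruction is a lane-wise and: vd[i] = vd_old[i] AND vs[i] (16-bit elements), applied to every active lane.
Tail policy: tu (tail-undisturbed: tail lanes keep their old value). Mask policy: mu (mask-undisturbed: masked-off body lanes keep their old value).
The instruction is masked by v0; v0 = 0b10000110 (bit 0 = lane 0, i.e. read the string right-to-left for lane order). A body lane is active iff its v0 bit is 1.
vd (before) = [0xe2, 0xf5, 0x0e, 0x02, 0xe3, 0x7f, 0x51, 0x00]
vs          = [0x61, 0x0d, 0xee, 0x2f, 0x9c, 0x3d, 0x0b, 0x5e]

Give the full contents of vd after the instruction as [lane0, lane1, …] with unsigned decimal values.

VLMAX = (256 × 1/2) / 16 = 8 lanes
vl = min(AVL, VLMAX) = min(4, 8) = 4
  i=0: mask-off/keep → 226
  i=1: and(0xf5,0x0d) → 5
  i=2: and(0x0e,0xee) → 14
  i=3: mask-off/keep → 2
  i=4: tail/keep → 227
  i=5: tail/keep → 127
  i=6: tail/keep → 81
  i=7: tail/keep → 0

vd = [226, 5, 14, 2, 227, 127, 81, 0]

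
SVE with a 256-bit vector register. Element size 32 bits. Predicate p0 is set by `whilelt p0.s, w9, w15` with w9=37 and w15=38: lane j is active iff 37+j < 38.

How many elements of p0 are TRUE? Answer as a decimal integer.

vl = 1

register lanes = 256/32 = 8
whilelt: lane j active iff 37+j < 38 → j < 1 → 1 active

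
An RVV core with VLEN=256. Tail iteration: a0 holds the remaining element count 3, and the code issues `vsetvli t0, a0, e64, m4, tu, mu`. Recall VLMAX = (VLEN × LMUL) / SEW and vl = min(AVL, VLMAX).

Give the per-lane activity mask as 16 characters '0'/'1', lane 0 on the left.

predicate = 1110000000000000

VLMAX = (256 × 4) / 64 = 16 lanes
vl = min(AVL, VLMAX) = min(3, 16) = 3
bits (lane 0 leftmost): 1110000000000000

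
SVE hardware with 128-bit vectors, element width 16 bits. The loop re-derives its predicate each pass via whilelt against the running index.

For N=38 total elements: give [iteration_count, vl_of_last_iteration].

[iterations, last_vl] = [5, 6]

lane count: 128 div 16 = 8
iterations = ceil(38/8) = 5; final-pass vl = 6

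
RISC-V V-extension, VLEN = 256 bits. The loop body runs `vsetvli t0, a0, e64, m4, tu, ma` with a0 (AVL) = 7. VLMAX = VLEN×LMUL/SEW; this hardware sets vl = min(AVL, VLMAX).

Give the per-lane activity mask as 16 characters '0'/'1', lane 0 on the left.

predicate = 1111111000000000

VLMAX = (256 × 4) / 64 = 16 lanes
AVL=7 ≤ VLMAX=16, so vl = 7
bits (lane 0 leftmost): 1111111000000000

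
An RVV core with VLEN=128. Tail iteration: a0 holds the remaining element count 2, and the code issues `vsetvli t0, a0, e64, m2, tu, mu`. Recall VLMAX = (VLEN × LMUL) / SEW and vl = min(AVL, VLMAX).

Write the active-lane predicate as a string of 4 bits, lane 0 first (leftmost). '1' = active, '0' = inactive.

lanes per group: 128·2/64 = 4
vl ← min(2, 4) = 2
bits (lane 0 leftmost): 1100

predicate = 1100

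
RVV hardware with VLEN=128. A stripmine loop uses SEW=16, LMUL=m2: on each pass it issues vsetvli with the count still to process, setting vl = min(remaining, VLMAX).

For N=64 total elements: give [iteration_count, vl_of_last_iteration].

VLMAX = (128 × 2) / 16 = 16 lanes
N=64: ⌈64/16⌉ = 4 iters; last vl = 64 − 3×16 = 16

[iterations, last_vl] = [4, 16]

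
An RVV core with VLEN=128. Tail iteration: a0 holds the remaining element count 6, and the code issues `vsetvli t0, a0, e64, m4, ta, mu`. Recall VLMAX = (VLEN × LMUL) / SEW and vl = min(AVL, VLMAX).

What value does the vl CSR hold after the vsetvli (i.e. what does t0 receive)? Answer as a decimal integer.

vl = 6

lanes per group: 128·4/64 = 8
vl = min(AVL, VLMAX) = min(6, 8) = 6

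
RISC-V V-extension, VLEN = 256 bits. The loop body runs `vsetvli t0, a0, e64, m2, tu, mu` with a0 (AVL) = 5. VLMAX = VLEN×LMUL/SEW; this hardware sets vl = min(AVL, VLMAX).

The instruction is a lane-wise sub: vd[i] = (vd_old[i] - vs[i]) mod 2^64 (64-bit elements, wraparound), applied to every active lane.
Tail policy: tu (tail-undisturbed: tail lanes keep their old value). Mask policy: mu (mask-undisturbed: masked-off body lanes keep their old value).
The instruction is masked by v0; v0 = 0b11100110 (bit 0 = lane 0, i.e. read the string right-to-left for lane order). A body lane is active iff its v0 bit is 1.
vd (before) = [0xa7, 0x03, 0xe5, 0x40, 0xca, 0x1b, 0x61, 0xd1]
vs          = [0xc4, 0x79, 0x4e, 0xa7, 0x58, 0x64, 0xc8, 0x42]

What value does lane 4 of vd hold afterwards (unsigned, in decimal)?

vd[4] = 202

lanes per group: 256·2/64 = 8
vl ← min(5, 8) = 5
vd[0] mask-off/keep -> 0xa7
vd[1] sub(0x03,0x79) -> 0xffffffffffffff8a
vd[2] sub(0xe5,0x4e) -> 0x97
vd[3] mask-off/keep -> 0x40
vd[4] mask-off/keep -> 0xca
vd[5] tail/keep -> 0x1b
vd[6] tail/keep -> 0x61
vd[7] tail/keep -> 0xd1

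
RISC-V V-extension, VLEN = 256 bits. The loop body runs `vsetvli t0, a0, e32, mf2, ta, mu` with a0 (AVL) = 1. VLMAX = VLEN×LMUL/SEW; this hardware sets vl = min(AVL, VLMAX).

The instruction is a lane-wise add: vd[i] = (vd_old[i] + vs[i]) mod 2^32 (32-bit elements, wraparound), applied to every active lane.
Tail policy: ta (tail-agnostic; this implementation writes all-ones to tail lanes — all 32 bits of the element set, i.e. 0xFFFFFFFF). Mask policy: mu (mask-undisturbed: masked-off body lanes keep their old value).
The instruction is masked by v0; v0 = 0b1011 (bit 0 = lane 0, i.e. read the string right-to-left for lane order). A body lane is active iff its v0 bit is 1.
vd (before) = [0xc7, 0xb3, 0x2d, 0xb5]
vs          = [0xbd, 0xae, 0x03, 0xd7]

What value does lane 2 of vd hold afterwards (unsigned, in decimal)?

lanes per group: 256·1/2/32 = 4
vl = min(AVL, VLMAX) = min(1, 4) = 1
vd[0] add(0xc7,0xbd) -> 0x184
vd[1] tail/ones -> 0xffffffff
vd[2] tail/ones -> 0xffffffff
vd[3] tail/ones -> 0xffffffff

vd[2] = 4294967295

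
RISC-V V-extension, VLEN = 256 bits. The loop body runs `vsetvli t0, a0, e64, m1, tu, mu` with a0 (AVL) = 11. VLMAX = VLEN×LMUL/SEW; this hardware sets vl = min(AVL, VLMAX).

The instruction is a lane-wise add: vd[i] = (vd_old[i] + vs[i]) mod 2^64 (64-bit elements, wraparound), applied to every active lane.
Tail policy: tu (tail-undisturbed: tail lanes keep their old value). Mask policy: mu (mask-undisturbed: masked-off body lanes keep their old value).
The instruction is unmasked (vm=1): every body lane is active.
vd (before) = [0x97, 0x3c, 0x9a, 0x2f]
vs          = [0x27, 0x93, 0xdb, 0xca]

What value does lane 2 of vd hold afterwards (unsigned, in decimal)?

vd[2] = 373

lanes per group: 256·1/64 = 4
AVL=11 > VLMAX=4, so vl = 4
vd[0] add(0x97,0x27) -> 0xbe
vd[1] add(0x3c,0x93) -> 0xcf
vd[2] add(0x9a,0xdb) -> 0x175
vd[3] add(0x2f,0xca) -> 0xf9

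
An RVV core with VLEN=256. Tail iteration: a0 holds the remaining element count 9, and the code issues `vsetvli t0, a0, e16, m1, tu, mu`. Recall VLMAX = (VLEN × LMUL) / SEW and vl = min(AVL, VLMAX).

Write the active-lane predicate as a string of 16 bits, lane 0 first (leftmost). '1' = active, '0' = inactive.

VLMAX = (256 × 1) / 16 = 16 lanes
AVL=9 ≤ VLMAX=16, so vl = 9
bits (lane 0 leftmost): 1111111110000000

predicate = 1111111110000000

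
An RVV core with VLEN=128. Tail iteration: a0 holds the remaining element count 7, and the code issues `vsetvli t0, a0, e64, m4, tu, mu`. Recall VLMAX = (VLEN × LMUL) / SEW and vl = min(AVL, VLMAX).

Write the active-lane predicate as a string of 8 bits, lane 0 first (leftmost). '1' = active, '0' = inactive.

lanes per group: 128·4/64 = 8
vl = min(AVL, VLMAX) = min(7, 8) = 7
bits (lane 0 leftmost): 11111110

predicate = 11111110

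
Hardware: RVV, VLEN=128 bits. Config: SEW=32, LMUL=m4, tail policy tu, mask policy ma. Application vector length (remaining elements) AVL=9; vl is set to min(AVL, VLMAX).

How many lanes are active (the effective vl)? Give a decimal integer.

VLMAX = (128 × 4) / 32 = 16 lanes
AVL=9 ≤ VLMAX=16, so vl = 9

vl = 9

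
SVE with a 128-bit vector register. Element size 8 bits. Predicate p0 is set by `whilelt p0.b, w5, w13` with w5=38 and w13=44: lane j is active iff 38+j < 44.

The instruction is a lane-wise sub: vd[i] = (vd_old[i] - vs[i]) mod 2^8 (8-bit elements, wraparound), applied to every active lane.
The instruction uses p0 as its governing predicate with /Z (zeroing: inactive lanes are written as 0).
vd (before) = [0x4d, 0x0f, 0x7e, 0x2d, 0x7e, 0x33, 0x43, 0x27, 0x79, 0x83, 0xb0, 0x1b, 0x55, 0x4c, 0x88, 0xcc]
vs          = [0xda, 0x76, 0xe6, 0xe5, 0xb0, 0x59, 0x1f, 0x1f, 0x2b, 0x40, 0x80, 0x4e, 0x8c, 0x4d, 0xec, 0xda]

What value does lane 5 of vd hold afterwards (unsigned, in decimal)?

128-bit reg / 8-bit elem → 16 lanes
active while 38+j < 44, i.e. j ∈ [0,6) capped at 16 ⇒ 6
[0] sub(0x4d,0xda) = 0x73
[1] sub(0x0f,0x76) = 0x99
[2] sub(0x7e,0xe6) = 0x98
[3] sub(0x2d,0xe5) = 0x48
[4] sub(0x7e,0xb0) = 0xce
[5] sub(0x33,0x59) = 0xda
[6] tail/zero = 0x00
[7] tail/zero = 0x00
[8] tail/zero = 0x00
[9] tail/zero = 0x00
[10] tail/zero = 0x00
[11] tail/zero = 0x00
[12] tail/zero = 0x00
[13] tail/zero = 0x00
[14] tail/zero = 0x00
[15] tail/zero = 0x00

vd[5] = 218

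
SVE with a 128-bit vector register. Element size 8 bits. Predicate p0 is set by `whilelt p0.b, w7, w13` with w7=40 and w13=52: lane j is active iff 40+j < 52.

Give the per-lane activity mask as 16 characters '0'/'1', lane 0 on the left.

predicate = 1111111111110000

128-bit reg / 8-bit elem → 16 lanes
whilelt: lane j active iff 40+j < 52 → j < 12 → 12 active
bits (lane 0 leftmost): 1111111111110000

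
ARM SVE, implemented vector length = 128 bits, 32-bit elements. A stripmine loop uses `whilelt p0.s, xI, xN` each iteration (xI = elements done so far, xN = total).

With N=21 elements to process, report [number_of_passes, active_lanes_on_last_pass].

register lanes = 128/32 = 4
N=21: ⌈21/4⌉ = 6 iters; last vl = 21 − 5×4 = 1

[iterations, last_vl] = [6, 1]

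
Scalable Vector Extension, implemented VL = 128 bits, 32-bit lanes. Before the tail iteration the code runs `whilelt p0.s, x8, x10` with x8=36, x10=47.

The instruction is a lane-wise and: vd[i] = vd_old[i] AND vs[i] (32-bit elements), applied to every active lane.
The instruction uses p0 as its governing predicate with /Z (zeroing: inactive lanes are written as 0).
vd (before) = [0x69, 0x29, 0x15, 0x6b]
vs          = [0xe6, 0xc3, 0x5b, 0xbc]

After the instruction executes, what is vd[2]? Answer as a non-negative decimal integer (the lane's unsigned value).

128-bit reg / 32-bit elem → 4 lanes
whilelt: lane j active iff 36+j < 47 → j < 11 → 4 active
[0] and(0x69,0xe6) = 0x60
[1] and(0x29,0xc3) = 0x01
[2] and(0x15,0x5b) = 0x11
[3] and(0x6b,0xbc) = 0x28

vd[2] = 17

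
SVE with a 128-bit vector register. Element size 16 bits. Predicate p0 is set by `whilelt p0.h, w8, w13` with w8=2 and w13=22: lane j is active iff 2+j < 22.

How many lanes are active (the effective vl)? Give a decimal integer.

128-bit reg / 16-bit elem → 8 lanes
whilelt: lane j active iff 2+j < 22 → j < 20 → 8 active

vl = 8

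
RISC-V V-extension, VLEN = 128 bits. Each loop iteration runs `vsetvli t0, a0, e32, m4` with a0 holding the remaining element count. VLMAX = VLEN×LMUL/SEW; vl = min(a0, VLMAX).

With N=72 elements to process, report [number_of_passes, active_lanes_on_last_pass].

[iterations, last_vl] = [5, 8]

VLMAX = VLEN×LMUL/SEW = 128×4/32 = 16
N=72: ⌈72/16⌉ = 5 iters; last vl = 72 − 4×16 = 8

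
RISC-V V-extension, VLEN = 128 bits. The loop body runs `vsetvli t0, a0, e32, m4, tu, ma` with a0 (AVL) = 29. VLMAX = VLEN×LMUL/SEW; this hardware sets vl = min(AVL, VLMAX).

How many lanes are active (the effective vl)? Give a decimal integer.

vl = 16

lanes per group: 128·4/32 = 16
vl = min(AVL, VLMAX) = min(29, 16) = 16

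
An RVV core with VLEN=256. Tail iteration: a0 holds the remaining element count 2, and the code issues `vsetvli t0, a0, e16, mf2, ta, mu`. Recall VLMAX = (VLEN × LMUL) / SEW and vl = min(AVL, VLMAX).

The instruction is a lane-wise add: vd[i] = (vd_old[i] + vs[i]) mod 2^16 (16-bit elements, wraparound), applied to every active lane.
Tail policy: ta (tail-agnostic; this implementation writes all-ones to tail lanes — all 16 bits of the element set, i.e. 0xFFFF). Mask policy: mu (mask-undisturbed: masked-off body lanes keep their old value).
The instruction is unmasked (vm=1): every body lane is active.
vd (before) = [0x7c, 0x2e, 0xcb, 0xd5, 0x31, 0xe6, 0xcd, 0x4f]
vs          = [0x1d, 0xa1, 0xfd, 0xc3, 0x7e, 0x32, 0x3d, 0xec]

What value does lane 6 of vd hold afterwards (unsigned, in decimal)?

vd[6] = 65535

lanes per group: 256·1/2/16 = 8
vl ← min(2, 8) = 2
  i=0: add(0x7c,0x1d) → 153
  i=1: add(0x2e,0xa1) → 207
  i=2: tail/ones → 65535
  i=3: tail/ones → 65535
  i=4: tail/ones → 65535
  i=5: tail/ones → 65535
  i=6: tail/ones → 65535
  i=7: tail/ones → 65535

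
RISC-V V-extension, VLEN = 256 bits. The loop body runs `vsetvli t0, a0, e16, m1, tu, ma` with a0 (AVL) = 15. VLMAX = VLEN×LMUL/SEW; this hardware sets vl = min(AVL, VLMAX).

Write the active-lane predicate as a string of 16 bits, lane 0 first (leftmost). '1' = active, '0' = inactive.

predicate = 1111111111111110

VLMAX = (256 × 1) / 16 = 16 lanes
vl ← min(15, 16) = 15
bits (lane 0 leftmost): 1111111111111110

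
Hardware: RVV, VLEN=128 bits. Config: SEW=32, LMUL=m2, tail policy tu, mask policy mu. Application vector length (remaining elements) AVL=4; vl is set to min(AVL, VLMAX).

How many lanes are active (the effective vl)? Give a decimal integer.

vl = 4

lanes per group: 128·2/32 = 8
vl ← min(4, 8) = 4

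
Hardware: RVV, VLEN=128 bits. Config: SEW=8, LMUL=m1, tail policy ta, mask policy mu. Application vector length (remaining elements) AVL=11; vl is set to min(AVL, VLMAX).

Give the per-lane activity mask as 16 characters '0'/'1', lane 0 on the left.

lanes per group: 128·1/8 = 16
vl = min(AVL, VLMAX) = min(11, 16) = 11
bits (lane 0 leftmost): 1111111111100000

predicate = 1111111111100000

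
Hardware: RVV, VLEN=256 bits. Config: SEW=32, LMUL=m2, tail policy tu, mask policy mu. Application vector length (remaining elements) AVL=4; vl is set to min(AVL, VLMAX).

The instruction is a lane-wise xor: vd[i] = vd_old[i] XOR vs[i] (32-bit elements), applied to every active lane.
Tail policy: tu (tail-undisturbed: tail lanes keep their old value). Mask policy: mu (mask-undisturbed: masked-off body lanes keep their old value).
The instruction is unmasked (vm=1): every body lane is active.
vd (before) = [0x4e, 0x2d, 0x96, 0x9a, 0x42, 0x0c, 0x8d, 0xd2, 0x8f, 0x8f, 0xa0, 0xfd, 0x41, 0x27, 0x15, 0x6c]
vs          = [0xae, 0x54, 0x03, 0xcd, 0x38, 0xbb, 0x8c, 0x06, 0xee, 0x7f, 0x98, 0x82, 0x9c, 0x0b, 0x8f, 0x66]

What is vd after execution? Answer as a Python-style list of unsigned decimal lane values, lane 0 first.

lanes per group: 256·2/32 = 16
vl ← min(4, 16) = 4
[0] xor(0x4e,0xae) = 0xe0
[1] xor(0x2d,0x54) = 0x79
[2] xor(0x96,0x03) = 0x95
[3] xor(0x9a,0xcd) = 0x57
[4] tail/keep = 0x42
[5] tail/keep = 0x0c
[6] tail/keep = 0x8d
[7] tail/keep = 0xd2
[8] tail/keep = 0x8f
[9] tail/keep = 0x8f
[10] tail/keep = 0xa0
[11] tail/keep = 0xfd
[12] tail/keep = 0x41
[13] tail/keep = 0x27
[14] tail/keep = 0x15
[15] tail/keep = 0x6c

vd = [224, 121, 149, 87, 66, 12, 141, 210, 143, 143, 160, 253, 65, 39, 21, 108]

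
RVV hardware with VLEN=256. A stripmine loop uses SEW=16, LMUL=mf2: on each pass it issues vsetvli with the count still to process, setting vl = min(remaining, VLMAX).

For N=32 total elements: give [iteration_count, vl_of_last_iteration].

VLMAX = VLEN×LMUL/SEW = 256×1/2/16 = 8
iterations = ceil(32/8) = 4; final-pass vl = 8

[iterations, last_vl] = [4, 8]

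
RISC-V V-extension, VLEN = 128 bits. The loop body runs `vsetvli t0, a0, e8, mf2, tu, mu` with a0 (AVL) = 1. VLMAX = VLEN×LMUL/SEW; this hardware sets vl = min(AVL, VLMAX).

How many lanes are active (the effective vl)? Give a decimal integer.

vl = 1

VLMAX = (128 × 1/2) / 8 = 8 lanes
vl = min(AVL, VLMAX) = min(1, 8) = 1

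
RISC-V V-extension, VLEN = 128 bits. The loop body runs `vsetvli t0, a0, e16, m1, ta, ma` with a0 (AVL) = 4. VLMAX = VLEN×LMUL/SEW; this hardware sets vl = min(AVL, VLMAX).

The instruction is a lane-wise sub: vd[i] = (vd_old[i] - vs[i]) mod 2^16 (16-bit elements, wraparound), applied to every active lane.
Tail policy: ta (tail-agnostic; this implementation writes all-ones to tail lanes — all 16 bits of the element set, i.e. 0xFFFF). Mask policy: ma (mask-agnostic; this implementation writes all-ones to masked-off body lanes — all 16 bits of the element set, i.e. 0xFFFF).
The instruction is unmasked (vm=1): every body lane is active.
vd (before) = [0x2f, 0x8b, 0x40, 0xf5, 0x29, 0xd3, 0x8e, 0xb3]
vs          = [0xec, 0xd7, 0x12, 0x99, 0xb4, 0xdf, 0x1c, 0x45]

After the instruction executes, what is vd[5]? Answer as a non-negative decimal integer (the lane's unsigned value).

VLMAX = (128 × 1) / 16 = 8 lanes
vl ← min(4, 8) = 4
[0] sub(0x2f,0xec) = 0xff43
[1] sub(0x8b,0xd7) = 0xffb4
[2] sub(0x40,0x12) = 0x2e
[3] sub(0xf5,0x99) = 0x5c
[4] tail/ones = 0xffff
[5] tail/ones = 0xffff
[6] tail/ones = 0xffff
[7] tail/ones = 0xffff

vd[5] = 65535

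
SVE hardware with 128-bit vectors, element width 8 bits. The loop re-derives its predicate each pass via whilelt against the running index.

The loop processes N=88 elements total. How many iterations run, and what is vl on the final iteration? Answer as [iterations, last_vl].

[iterations, last_vl] = [6, 8]

lane count: 128 div 8 = 16
88 elements at 16/iter → 6 passes, remainder 8 on the last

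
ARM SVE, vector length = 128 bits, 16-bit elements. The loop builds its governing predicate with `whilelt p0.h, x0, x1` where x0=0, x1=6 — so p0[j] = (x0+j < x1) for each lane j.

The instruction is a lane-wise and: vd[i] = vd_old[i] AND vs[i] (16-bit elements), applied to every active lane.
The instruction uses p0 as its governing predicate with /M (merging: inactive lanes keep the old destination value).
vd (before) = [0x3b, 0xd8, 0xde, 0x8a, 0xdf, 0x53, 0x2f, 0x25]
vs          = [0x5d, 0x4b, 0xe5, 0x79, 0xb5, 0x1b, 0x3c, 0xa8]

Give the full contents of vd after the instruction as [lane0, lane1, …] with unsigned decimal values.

128-bit reg / 16-bit elem → 8 lanes
whilelt: lane j active iff 0+j < 6 → j < 6 → 6 active
  i=0: and(0x3b,0x5d) → 25
  i=1: and(0xd8,0x4b) → 72
  i=2: and(0xde,0xe5) → 196
  i=3: and(0x8a,0x79) → 8
  i=4: and(0xdf,0xb5) → 149
  i=5: and(0x53,0x1b) → 19
  i=6: tail/keep → 47
  i=7: tail/keep → 37

vd = [25, 72, 196, 8, 149, 19, 47, 37]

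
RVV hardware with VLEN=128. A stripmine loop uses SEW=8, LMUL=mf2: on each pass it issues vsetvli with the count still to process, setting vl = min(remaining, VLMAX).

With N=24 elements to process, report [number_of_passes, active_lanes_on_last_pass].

[iterations, last_vl] = [3, 8]

VLMAX = VLEN×LMUL/SEW = 128×1/2/8 = 8
24 elements at 8/iter → 3 passes, remainder 8 on the last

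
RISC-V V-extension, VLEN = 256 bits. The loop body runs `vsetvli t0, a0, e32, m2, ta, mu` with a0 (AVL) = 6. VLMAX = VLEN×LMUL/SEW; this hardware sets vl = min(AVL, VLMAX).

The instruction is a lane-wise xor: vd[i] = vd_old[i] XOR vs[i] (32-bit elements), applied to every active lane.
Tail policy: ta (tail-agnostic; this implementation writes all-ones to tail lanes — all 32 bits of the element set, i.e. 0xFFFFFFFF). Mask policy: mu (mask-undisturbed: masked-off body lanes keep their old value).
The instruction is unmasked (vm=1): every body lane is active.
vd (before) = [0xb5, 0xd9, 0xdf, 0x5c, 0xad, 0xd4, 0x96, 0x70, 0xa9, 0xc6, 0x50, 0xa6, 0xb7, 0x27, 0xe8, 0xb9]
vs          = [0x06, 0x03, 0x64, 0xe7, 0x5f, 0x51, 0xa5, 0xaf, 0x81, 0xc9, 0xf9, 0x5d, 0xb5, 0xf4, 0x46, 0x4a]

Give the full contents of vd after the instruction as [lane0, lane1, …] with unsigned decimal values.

vd = [179, 218, 187, 187, 242, 133, 4294967295, 4294967295, 4294967295, 4294967295, 4294967295, 4294967295, 4294967295, 4294967295, 4294967295, 4294967295]

VLMAX = VLEN×LMUL/SEW = 256×2/32 = 16
vl = min(AVL, VLMAX) = min(6, 16) = 6
lane  0: xor(0xb5,0x06) ⇒ 0xb3
lane  1: xor(0xd9,0x03) ⇒ 0xda
lane  2: xor(0xdf,0x64) ⇒ 0xbb
lane  3: xor(0x5c,0xe7) ⇒ 0xbb
lane  4: xor(0xad,0x5f) ⇒ 0xf2
lane  5: xor(0xd4,0x51) ⇒ 0x85
lane  6: tail/ones ⇒ 0xffffffff
lane  7: tail/ones ⇒ 0xffffffff
lane  8: tail/ones ⇒ 0xffffffff
lane  9: tail/ones ⇒ 0xffffffff
lane 10: tail/ones ⇒ 0xffffffff
lane 11: tail/ones ⇒ 0xffffffff
lane 12: tail/ones ⇒ 0xffffffff
lane 13: tail/ones ⇒ 0xffffffff
lane 14: tail/ones ⇒ 0xffffffff
lane 15: tail/ones ⇒ 0xffffffff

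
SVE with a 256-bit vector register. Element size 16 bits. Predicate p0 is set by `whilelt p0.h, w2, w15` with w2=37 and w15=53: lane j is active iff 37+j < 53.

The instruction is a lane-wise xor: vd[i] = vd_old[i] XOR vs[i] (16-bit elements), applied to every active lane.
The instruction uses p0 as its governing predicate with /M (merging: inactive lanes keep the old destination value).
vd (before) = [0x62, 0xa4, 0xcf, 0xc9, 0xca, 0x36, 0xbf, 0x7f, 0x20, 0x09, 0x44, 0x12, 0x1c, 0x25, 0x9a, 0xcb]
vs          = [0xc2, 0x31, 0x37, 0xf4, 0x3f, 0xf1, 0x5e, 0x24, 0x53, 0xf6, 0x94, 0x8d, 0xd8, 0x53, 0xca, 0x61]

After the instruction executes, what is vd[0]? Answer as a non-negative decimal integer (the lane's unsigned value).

vd[0] = 160

256-bit reg / 16-bit elem → 16 lanes
p0[j] = (37+j < 53); true for j=0..15 → 16 lanes set
lane  0: xor(0x62,0xc2) ⇒ 0xa0
lane  1: xor(0xa4,0x31) ⇒ 0x95
lane  2: xor(0xcf,0x37) ⇒ 0xf8
lane  3: xor(0xc9,0xf4) ⇒ 0x3d
lane  4: xor(0xca,0x3f) ⇒ 0xf5
lane  5: xor(0x36,0xf1) ⇒ 0xc7
lane  6: xor(0xbf,0x5e) ⇒ 0xe1
lane  7: xor(0x7f,0x24) ⇒ 0x5b
lane  8: xor(0x20,0x53) ⇒ 0x73
lane  9: xor(0x09,0xf6) ⇒ 0xff
lane 10: xor(0x44,0x94) ⇒ 0xd0
lane 11: xor(0x12,0x8d) ⇒ 0x9f
lane 12: xor(0x1c,0xd8) ⇒ 0xc4
lane 13: xor(0x25,0x53) ⇒ 0x76
lane 14: xor(0x9a,0xca) ⇒ 0x50
lane 15: xor(0xcb,0x61) ⇒ 0xaa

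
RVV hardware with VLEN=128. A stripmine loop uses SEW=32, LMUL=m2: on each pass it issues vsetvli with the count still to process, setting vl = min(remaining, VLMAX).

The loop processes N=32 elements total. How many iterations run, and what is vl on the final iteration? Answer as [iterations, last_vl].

[iterations, last_vl] = [4, 8]

lanes per group: 128·2/32 = 8
iterations = ceil(32/8) = 4; final-pass vl = 8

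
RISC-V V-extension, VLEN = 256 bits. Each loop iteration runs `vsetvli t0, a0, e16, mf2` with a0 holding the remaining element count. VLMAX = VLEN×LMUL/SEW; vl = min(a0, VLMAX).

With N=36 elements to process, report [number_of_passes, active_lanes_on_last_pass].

[iterations, last_vl] = [5, 4]

VLMAX = VLEN×LMUL/SEW = 256×1/2/16 = 8
N=36: ⌈36/8⌉ = 5 iters; last vl = 36 − 4×8 = 4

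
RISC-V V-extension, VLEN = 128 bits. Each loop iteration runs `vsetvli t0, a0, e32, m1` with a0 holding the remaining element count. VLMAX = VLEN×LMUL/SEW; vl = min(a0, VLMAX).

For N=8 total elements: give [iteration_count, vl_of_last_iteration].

[iterations, last_vl] = [2, 4]

VLMAX = (128 × 1) / 32 = 4 lanes
N=8: ⌈8/4⌉ = 2 iters; last vl = 8 − 1×4 = 4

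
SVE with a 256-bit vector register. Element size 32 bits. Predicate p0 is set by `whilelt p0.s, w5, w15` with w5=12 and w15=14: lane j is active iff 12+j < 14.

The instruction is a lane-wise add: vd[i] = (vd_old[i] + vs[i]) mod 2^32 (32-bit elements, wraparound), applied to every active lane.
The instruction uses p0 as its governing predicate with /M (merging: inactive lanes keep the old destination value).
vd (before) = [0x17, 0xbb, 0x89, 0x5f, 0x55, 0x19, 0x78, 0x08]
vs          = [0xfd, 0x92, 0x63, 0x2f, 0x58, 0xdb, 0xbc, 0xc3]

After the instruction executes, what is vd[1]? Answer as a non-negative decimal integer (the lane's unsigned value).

register lanes = 256/32 = 8
whilelt: lane j active iff 12+j < 14 → j < 2 → 2 active
vd[0] add(0x17,0xfd) -> 0x114
vd[1] add(0xbb,0x92) -> 0x14d
vd[2] tail/keep -> 0x89
vd[3] tail/keep -> 0x5f
vd[4] tail/keep -> 0x55
vd[5] tail/keep -> 0x19
vd[6] tail/keep -> 0x78
vd[7] tail/keep -> 0x08

vd[1] = 333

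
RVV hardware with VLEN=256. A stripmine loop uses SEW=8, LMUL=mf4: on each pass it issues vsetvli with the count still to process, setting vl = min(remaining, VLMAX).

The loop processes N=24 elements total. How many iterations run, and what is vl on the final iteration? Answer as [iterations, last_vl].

lanes per group: 256·1/4/8 = 8
iterations = ceil(24/8) = 3; final-pass vl = 8

[iterations, last_vl] = [3, 8]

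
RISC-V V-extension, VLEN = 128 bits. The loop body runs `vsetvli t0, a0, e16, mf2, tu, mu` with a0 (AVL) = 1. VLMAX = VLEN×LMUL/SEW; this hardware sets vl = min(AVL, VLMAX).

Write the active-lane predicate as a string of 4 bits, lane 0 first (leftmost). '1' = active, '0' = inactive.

predicate = 1000

lanes per group: 128·1/2/16 = 4
vl ← min(1, 4) = 1
bits (lane 0 leftmost): 1000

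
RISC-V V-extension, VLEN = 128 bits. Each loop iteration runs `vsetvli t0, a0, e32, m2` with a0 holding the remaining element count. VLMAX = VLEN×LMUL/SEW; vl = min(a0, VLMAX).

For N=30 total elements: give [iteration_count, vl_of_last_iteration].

VLMAX = VLEN×LMUL/SEW = 128×2/32 = 8
30 elements at 8/iter → 4 passes, remainder 6 on the last

[iterations, last_vl] = [4, 6]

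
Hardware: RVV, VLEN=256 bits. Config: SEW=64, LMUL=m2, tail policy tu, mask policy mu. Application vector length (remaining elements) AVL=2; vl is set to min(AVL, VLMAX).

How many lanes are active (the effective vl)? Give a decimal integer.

VLMAX = VLEN×LMUL/SEW = 256×2/64 = 8
vl ← min(2, 8) = 2

vl = 2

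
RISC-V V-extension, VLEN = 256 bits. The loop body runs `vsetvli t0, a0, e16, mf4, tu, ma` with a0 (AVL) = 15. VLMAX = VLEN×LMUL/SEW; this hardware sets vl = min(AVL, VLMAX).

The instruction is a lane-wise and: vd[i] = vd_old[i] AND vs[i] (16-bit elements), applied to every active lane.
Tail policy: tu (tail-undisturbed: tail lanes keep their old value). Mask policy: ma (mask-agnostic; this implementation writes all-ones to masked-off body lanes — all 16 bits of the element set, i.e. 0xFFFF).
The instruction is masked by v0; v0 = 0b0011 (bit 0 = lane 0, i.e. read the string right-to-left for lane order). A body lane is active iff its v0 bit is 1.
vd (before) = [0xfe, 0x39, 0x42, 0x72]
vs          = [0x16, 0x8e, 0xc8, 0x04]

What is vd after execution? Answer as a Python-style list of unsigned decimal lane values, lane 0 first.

VLMAX = (256 × 1/4) / 16 = 4 lanes
vl ← min(15, 4) = 4
vd[0] and(0xfe,0x16) -> 0x16
vd[1] and(0x39,0x8e) -> 0x08
vd[2] mask-off/ones -> 0xffff
vd[3] mask-off/ones -> 0xffff

vd = [22, 8, 65535, 65535]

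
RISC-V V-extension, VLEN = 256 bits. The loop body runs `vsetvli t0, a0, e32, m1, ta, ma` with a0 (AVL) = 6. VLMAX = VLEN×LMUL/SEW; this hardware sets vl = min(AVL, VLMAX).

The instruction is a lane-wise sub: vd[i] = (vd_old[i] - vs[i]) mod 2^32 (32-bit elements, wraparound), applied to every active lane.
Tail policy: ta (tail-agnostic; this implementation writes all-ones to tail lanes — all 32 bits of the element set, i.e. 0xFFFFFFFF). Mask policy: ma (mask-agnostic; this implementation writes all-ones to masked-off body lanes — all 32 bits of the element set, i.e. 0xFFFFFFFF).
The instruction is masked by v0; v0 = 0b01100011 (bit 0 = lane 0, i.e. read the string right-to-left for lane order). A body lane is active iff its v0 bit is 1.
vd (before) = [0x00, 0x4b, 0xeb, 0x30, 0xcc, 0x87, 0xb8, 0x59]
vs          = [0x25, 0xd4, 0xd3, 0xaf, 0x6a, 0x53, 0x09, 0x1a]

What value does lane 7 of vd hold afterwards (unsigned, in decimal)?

VLMAX = (256 × 1) / 32 = 8 lanes
vl = min(AVL, VLMAX) = min(6, 8) = 6
  i=0: sub(0x00,0x25) → 4294967259
  i=1: sub(0x4b,0xd4) → 4294967159
  i=2: mask-off/ones → 4294967295
  i=3: mask-off/ones → 4294967295
  i=4: mask-off/ones → 4294967295
  i=5: sub(0x87,0x53) → 52
  i=6: tail/ones → 4294967295
  i=7: tail/ones → 4294967295

vd[7] = 4294967295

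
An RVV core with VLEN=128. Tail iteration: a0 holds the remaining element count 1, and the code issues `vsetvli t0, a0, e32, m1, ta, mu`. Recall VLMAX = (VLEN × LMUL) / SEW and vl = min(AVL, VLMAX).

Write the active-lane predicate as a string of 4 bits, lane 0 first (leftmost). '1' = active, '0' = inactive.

lanes per group: 128·1/32 = 4
AVL=1 ≤ VLMAX=4, so vl = 1
bits (lane 0 leftmost): 1000

predicate = 1000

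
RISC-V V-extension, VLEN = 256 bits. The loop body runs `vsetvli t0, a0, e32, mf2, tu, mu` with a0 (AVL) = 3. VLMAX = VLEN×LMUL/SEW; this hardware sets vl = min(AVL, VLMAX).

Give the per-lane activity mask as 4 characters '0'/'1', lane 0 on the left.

VLMAX = (256 × 1/2) / 32 = 4 lanes
vl = min(AVL, VLMAX) = min(3, 4) = 3
bits (lane 0 leftmost): 1110

predicate = 1110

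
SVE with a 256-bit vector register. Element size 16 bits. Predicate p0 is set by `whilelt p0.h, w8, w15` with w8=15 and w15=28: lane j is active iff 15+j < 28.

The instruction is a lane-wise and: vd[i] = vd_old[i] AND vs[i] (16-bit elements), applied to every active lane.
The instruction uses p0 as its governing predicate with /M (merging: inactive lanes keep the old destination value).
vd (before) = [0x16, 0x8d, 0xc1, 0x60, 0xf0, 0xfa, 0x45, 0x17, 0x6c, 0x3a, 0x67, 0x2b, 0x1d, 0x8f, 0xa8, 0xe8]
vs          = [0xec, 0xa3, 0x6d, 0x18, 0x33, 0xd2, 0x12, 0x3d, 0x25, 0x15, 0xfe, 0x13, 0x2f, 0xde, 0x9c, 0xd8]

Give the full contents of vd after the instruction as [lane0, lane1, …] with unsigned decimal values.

256-bit reg / 16-bit elem → 16 lanes
active while 15+j < 28, i.e. j ∈ [0,13) capped at 16 ⇒ 13
lane  0: and(0x16,0xec) ⇒ 0x04
lane  1: and(0x8d,0xa3) ⇒ 0x81
lane  2: and(0xc1,0x6d) ⇒ 0x41
lane  3: and(0x60,0x18) ⇒ 0x00
lane  4: and(0xf0,0x33) ⇒ 0x30
lane  5: and(0xfa,0xd2) ⇒ 0xd2
lane  6: and(0x45,0x12) ⇒ 0x00
lane  7: and(0x17,0x3d) ⇒ 0x15
lane  8: and(0x6c,0x25) ⇒ 0x24
lane  9: and(0x3a,0x15) ⇒ 0x10
lane 10: and(0x67,0xfe) ⇒ 0x66
lane 11: and(0x2b,0x13) ⇒ 0x03
lane 12: and(0x1d,0x2f) ⇒ 0x0d
lane 13: tail/keep ⇒ 0x8f
lane 14: tail/keep ⇒ 0xa8
lane 15: tail/keep ⇒ 0xe8

vd = [4, 129, 65, 0, 48, 210, 0, 21, 36, 16, 102, 3, 13, 143, 168, 232]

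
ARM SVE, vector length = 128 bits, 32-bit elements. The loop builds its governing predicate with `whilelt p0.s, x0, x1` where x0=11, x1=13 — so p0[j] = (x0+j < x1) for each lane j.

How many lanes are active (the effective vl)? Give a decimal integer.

lane count: 128 div 32 = 4
whilelt: lane j active iff 11+j < 13 → j < 2 → 2 active

vl = 2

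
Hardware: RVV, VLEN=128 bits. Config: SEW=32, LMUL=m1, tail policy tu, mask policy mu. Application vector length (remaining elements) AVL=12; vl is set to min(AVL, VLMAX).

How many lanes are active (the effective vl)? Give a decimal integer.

VLMAX = (128 × 1) / 32 = 4 lanes
vl ← min(12, 4) = 4

vl = 4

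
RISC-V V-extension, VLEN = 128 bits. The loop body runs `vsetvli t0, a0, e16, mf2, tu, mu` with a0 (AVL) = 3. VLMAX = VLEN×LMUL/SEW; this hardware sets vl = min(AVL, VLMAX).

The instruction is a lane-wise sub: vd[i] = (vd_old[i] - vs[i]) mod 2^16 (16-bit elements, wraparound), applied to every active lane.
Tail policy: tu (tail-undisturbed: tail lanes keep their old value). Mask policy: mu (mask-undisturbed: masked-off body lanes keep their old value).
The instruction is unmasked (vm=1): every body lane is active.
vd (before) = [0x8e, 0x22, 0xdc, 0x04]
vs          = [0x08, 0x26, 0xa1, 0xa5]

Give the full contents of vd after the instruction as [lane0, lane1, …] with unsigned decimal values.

vd = [134, 65532, 59, 4]

lanes per group: 128·1/2/16 = 4
vl = min(AVL, VLMAX) = min(3, 4) = 3
lane  0: sub(0x8e,0x08) ⇒ 0x86
lane  1: sub(0x22,0x26) ⇒ 0xfffc
lane  2: sub(0xdc,0xa1) ⇒ 0x3b
lane  3: tail/keep ⇒ 0x04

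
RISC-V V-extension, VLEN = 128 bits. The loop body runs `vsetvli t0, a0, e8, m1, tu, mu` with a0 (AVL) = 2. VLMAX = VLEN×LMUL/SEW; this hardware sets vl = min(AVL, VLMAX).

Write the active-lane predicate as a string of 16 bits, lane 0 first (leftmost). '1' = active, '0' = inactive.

predicate = 1100000000000000

lanes per group: 128·1/8 = 16
AVL=2 ≤ VLMAX=16, so vl = 2
bits (lane 0 leftmost): 1100000000000000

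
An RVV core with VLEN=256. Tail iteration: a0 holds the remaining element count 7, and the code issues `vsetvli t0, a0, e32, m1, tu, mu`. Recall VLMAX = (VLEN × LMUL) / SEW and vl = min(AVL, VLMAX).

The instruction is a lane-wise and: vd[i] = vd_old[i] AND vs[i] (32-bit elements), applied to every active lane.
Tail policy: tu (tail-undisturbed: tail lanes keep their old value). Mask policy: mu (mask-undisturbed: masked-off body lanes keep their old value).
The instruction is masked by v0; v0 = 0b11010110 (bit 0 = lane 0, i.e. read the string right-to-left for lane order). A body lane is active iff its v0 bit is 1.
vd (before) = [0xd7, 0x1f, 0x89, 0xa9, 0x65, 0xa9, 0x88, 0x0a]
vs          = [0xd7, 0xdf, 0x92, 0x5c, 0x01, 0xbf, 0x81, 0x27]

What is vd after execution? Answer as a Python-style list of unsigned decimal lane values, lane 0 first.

vd = [215, 31, 128, 169, 1, 169, 128, 10]

lanes per group: 256·1/32 = 8
vl ← min(7, 8) = 7
lane  0: mask-off/keep ⇒ 0xd7
lane  1: and(0x1f,0xdf) ⇒ 0x1f
lane  2: and(0x89,0x92) ⇒ 0x80
lane  3: mask-off/keep ⇒ 0xa9
lane  4: and(0x65,0x01) ⇒ 0x01
lane  5: mask-off/keep ⇒ 0xa9
lane  6: and(0x88,0x81) ⇒ 0x80
lane  7: tail/keep ⇒ 0x0a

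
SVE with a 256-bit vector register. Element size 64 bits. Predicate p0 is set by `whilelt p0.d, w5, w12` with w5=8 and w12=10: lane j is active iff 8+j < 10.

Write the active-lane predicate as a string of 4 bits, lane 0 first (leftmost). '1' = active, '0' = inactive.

256-bit reg / 64-bit elem → 4 lanes
whilelt: lane j active iff 8+j < 10 → j < 2 → 2 active
bits (lane 0 leftmost): 1100

predicate = 1100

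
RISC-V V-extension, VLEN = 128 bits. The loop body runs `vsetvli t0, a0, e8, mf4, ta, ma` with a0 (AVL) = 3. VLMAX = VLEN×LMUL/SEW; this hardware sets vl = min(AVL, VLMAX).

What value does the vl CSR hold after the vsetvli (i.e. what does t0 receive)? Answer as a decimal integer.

vl = 3

lanes per group: 128·1/4/8 = 4
vl = min(AVL, VLMAX) = min(3, 4) = 3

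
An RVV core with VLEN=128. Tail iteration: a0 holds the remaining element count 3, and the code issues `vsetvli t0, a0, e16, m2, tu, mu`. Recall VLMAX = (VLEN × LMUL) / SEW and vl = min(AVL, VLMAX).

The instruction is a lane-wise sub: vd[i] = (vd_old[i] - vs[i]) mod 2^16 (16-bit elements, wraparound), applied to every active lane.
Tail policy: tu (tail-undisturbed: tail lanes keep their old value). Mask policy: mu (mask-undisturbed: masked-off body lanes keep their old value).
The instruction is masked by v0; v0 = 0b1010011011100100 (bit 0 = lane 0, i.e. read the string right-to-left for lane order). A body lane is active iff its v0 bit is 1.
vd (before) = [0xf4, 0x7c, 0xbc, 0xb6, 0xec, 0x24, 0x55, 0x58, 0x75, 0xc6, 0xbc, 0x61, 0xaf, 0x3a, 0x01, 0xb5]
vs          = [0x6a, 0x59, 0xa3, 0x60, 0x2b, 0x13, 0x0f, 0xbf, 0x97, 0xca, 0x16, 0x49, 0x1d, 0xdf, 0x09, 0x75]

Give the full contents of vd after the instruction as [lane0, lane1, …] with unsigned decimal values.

vd = [244, 124, 25, 182, 236, 36, 85, 88, 117, 198, 188, 97, 175, 58, 1, 181]

VLMAX = VLEN×LMUL/SEW = 128×2/16 = 16
vl = min(AVL, VLMAX) = min(3, 16) = 3
[0] mask-off/keep = 0xf4
[1] mask-off/keep = 0x7c
[2] sub(0xbc,0xa3) = 0x19
[3] tail/keep = 0xb6
[4] tail/keep = 0xec
[5] tail/keep = 0x24
[6] tail/keep = 0x55
[7] tail/keep = 0x58
[8] tail/keep = 0x75
[9] tail/keep = 0xc6
[10] tail/keep = 0xbc
[11] tail/keep = 0x61
[12] tail/keep = 0xaf
[13] tail/keep = 0x3a
[14] tail/keep = 0x01
[15] tail/keep = 0xb5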